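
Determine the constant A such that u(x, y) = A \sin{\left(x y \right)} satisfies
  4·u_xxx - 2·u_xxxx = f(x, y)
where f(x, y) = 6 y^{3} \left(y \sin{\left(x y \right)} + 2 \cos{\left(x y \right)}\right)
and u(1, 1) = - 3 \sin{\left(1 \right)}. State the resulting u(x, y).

Substitute the ansatz u = A \sin{\left(x y \right)} into the left-hand side.
Derivatives of the ansatz:
  u_xxx = - A y^{3} \cos{\left(x y \right)}
  u_xxxx = A y^{4} \sin{\left(x y \right)}
Term by term:
  4·u_xxx = - 4 A y^{3} \cos{\left(x y \right)}
  -2·u_xxxx = - 2 A y^{4} \sin{\left(x y \right)}
So the left-hand side equals
  - 2 A y^{4} \sin{\left(x y \right)} - 4 A y^{3} \cos{\left(x y \right)}
This must equal f(x, y) identically; expanded, f = 6 y^{4} \sin{\left(x y \right)} + 12 y^{3} \cos{\left(x y \right)}.
Matching coefficients of the independent functions:
  [y^{3} \cos{\left(x y \right)}]:  - 4 A = 12
  [y^{4} \sin{\left(x y \right)}]:  - 2 A = 6
Solving: A = -3.
Check against the point condition:
  u(1, 1) = - 3 \sin{\left(1 \right)}  ⟹  A \sin{\left(1 \right)} = - 3 \sin{\left(1 \right)}  ✓
Hence u(x, y) = - 3 \sin{\left(x y \right)}.

Answer: u(x, y) = - 3 \sin{\left(x y \right)}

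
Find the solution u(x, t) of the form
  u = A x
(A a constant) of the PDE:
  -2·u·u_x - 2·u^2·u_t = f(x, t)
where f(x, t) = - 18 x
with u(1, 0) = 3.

Substitute the ansatz u = A x into the left-hand side.
Derivatives of the ansatz:
  u_x = A
  u_t = 0
Term by term:
  -2·u·u_x = - 2 A^{2} x
  -2·u^2·u_t = 0
So the left-hand side equals
  - 2 A^{2} x
This must equal f(x, t) = - 18 x identically.
Matching coefficients of the independent functions:
  [x]:  - 2 A^{2} = -18
These equations allow (A) = (-3) or (3).
Impose the point condition(s):
  u(1, 0) = 3  ⟹  A = 3
Only A = 3 satisfies everything.
Hence u(x, t) = 3 x.

Answer: u(x, t) = 3 x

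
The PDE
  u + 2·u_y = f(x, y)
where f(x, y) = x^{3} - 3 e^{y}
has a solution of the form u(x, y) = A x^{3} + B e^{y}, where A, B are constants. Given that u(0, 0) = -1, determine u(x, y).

Substitute the ansatz u = A x^{3} + B e^{y} into the left-hand side.
Derivatives of the ansatz:
  u_y = B e^{y}
Term by term:
  u = A x^{3} + B e^{y}
  2·u_y = 2 B e^{y}
So the left-hand side equals
  A x^{3} + 3 B e^{y}
This must equal f(x, y) = x^{3} - 3 e^{y} identically.
Matching coefficients of the independent functions:
  [x^{3}]:  A = 1
  [e^{y}]:  3 B = -3
Solving: A = 1, B = -1.
Check against the point condition:
  u(0, 0) = -1  ⟹  B = -1  ✓
Hence u(x, y) = x^{3} - e^{y}.

Answer: u(x, y) = x^{3} - e^{y}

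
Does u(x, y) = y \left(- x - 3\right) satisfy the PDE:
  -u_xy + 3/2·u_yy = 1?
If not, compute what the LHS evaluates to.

Evaluate each term of the left-hand side for u = y \left(- x - 3\right).
Derivatives:
  u_xy = -1
  u_yy = 0
Terms:
  -u_xy = 1
  3/2·u_yy = 0
Sum: LHS = 1
This is exactly the given right-hand side, so u is a solution.

Answer: Yes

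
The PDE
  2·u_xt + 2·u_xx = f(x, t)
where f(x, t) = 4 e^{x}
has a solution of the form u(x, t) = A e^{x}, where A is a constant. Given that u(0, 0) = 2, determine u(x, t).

Substitute the ansatz u = A e^{x} into the left-hand side.
Derivatives of the ansatz:
  u_xt = 0
  u_xx = A e^{x}
Term by term:
  2·u_xt = 0
  2·u_xx = 2 A e^{x}
So the left-hand side equals
  2 A e^{x}
This must equal f(x, t) = 4 e^{x} identically.
Matching coefficients of the independent functions:
  [e^{x}]:  2 A = 4
Solving: A = 2.
Check against the point condition:
  u(0, 0) = 2  ⟹  A = 2  ✓
Hence u(x, t) = 2 e^{x}.

Answer: u(x, t) = 2 e^{x}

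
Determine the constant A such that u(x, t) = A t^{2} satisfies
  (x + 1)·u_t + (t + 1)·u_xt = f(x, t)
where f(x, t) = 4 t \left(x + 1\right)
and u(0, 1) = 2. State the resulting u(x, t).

Substitute the ansatz u = A t^{2} into the left-hand side.
Derivatives of the ansatz:
  u_t = 2 A t
  u_xt = 0
Term by term:
  (x + 1)·u_t = 2 A t x + 2 A t
  (t + 1)·u_xt = 0
So the left-hand side equals
  2 A t x + 2 A t
This must equal f(x, t) = 4 t \left(x + 1\right) identically.
Matching coefficients of the independent functions:
  [t, t x]:  2 A = 4
Solving: A = 2.
Check against the point condition:
  u(0, 1) = 2  ⟹  A = 2  ✓
Hence u(x, t) = 2 t^{2}.

Answer: u(x, t) = 2 t^{2}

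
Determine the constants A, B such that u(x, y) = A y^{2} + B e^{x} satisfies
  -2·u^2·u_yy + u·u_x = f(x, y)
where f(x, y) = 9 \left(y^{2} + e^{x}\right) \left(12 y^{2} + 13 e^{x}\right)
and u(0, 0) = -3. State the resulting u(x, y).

Substitute the ansatz u = A y^{2} + B e^{x} into the left-hand side.
Derivatives of the ansatz:
  u_yy = 2 A
  u_x = B e^{x}
Term by term:
  -2·u^2·u_yy = - 4 A^{3} y^{4} - 8 A^{2} B y^{2} e^{x} - 4 A B^{2} e^{2 x}
  u·u_x = A B y^{2} e^{x} + B^{2} e^{2 x}
So the left-hand side equals
  - 4 A^{3} y^{4} - 8 A^{2} B y^{2} e^{x} - 4 A B^{2} e^{2 x} + A B y^{2} e^{x} + B^{2} e^{2 x}
This must equal f(x, y) identically; expanded, f = 108 y^{4} + 225 y^{2} e^{x} + 117 e^{2 x}.
Matching coefficients of the independent functions:
  [y^{4}]:  - 4 A^{3} = 108
  [y^{2} e^{x}]:  - 8 A^{2} B + A B = 225
  [e^{2 x}]:  - 4 A B^{2} + B^{2} = 117
Solving: A = -3, B = -3.
Check against the point condition:
  u(0, 0) = -3  ⟹  B = -3  ✓
Hence u(x, y) = - 3 y^{2} - 3 e^{x}.

Answer: u(x, y) = - 3 y^{2} - 3 e^{x}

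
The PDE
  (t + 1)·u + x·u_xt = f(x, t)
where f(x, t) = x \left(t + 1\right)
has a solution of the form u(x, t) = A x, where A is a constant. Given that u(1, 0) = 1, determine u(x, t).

Substitute the ansatz u = A x into the left-hand side.
Derivatives of the ansatz:
  u_xt = 0
Term by term:
  (t + 1)·u = A t x + A x
  x·u_xt = 0
So the left-hand side equals
  A t x + A x
This must equal f(x, t) identically; expanded, f = t x + x.
Matching coefficients of the independent functions:
  [x, t x]:  A = 1
Solving: A = 1.
Check against the point condition:
  u(1, 0) = 1  ⟹  A = 1  ✓
Hence u(x, t) = x.

Answer: u(x, t) = x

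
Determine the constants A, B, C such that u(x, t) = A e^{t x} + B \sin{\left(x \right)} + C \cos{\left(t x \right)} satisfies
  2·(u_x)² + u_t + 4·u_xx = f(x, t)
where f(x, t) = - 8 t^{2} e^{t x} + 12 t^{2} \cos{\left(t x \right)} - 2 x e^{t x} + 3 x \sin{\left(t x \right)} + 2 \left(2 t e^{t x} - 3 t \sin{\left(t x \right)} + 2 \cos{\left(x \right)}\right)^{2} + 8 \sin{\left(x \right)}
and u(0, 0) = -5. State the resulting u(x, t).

Answer: u(x, t) = - 2 e^{t x} - 2 \sin{\left(x \right)} - 3 \cos{\left(t x \right)}

Derivation:
Substitute the ansatz u = A e^{t x} + B \sin{\left(x \right)} + C \cos{\left(t x \right)} into the left-hand side.
Derivatives of the ansatz:
  u_x = A t e^{t x} + B \cos{\left(x \right)} - C t \sin{\left(t x \right)}
  u_t = A x e^{t x} - C x \sin{\left(t x \right)}
  u_xx = A t^{2} e^{t x} - B \sin{\left(x \right)} - C t^{2} \cos{\left(t x \right)}
Term by term:
  2·(u_x)² = 2 A^{2} t^{2} e^{2 t x} + 4 A B t e^{t x} \cos{\left(x \right)} - 4 A C t^{2} e^{t x} \sin{\left(t x \right)} + 2 B^{2} \cos^{2}{\left(x \right)} - 4 B C t \sin{\left(t x \right)} \cos{\left(x \right)} + 2 C^{2} t^{2} \sin^{2}{\left(t x \right)}
  u_t = A x e^{t x} - C x \sin{\left(t x \right)}
  4·u_xx = 4 A t^{2} e^{t x} - 4 B \sin{\left(x \right)} - 4 C t^{2} \cos{\left(t x \right)}
So the left-hand side equals
  2 A^{2} t^{2} e^{2 t x} + 4 A B t e^{t x} \cos{\left(x \right)} - 4 A C t^{2} e^{t x} \sin{\left(t x \right)} + 4 A t^{2} e^{t x} + A x e^{t x} + 2 B^{2} \cos^{2}{\left(x \right)} - 4 B C t \sin{\left(t x \right)} \cos{\left(x \right)} - 4 B \sin{\left(x \right)} + 2 C^{2} t^{2} \sin^{2}{\left(t x \right)} - 4 C t^{2} \cos{\left(t x \right)} - C x \sin{\left(t x \right)}
This must equal f(x, t) identically; expanded, f = 8 t^{2} e^{2 t x} - 24 t^{2} e^{t x} \sin{\left(t x \right)} - 8 t^{2} e^{t x} + 18 t^{2} \sin^{2}{\left(t x \right)} + 12 t^{2} \cos{\left(t x \right)} + 16 t e^{t x} \cos{\left(x \right)} - 24 t \sin{\left(t x \right)} \cos{\left(x \right)} - 2 x e^{t x} + 3 x \sin{\left(t x \right)} + 8 \sin{\left(x \right)} + 8 \cos^{2}{\left(x \right)}.
Matching coefficients of the independent functions:
  [t^{2} e^{t x}]:  4 A = -8
  [t^{2} e^{2 t x}]:  2 A^{2} = 8
  [t^{2} \sin^{2}{\left(t x \right)}]:  2 C^{2} = 18
  [t^{2} \cos{\left(t x \right)}]:  - 4 C = 12
  [x e^{t x}]:  A = -2
  [x \sin{\left(t x \right)}]:  - C = 3
  [t e^{t x} \cos{\left(x \right)}]:  4 A B = 16
  [t \sin{\left(t x \right)} \cos{\left(x \right)}]:  - 4 B C = -24
  [t^{2} e^{t x} \sin{\left(t x \right)}]:  - 4 A C = -24
  [\sin{\left(x \right)}]:  - 4 B = 8
  [\cos^{2}{\left(x \right)}]:  2 B^{2} = 8
Solving: A = -2, B = -2, C = -3.
Check against the point condition:
  u(0, 0) = -5  ⟹  A + C = -5  ✓
Hence u(x, t) = - 2 e^{t x} - 2 \sin{\left(x \right)} - 3 \cos{\left(t x \right)}.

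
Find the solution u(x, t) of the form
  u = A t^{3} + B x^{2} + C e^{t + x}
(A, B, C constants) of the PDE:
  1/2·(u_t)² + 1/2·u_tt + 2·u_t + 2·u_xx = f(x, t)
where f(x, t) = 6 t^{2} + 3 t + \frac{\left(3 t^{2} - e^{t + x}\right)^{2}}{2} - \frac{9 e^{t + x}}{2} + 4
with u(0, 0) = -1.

Substitute the ansatz u = A t^{3} + B x^{2} + C e^{t + x} into the left-hand side.
Derivatives of the ansatz:
  u_t = 3 A t^{2} + C e^{t} e^{x}
  u_tt = 6 A t + C e^{t} e^{x}
  u_xx = 2 B + C e^{t} e^{x}
Term by term:
  1/2·(u_t)² = \frac{9 A^{2} t^{4}}{2} + 3 A C t^{2} e^{t} e^{x} + \frac{C^{2} e^{2 t} e^{2 x}}{2}
  1/2·u_tt = 3 A t + \frac{C e^{t} e^{x}}{2}
  2·u_t = 6 A t^{2} + 2 C e^{t} e^{x}
  2·u_xx = 4 B + 2 C e^{t} e^{x}
So the left-hand side equals
  \frac{9 A^{2} t^{4}}{2} + 3 A C t^{2} e^{t} e^{x} + 6 A t^{2} + 3 A t + 4 B + \frac{C^{2} e^{2 t} e^{2 x}}{2} + \frac{9 C e^{t} e^{x}}{2}
This must equal f(x, t) identically; expanded, f = \frac{9 t^{4}}{2} - 3 t^{2} e^{t} e^{x} + 6 t^{2} + 3 t + \frac{e^{2 t} e^{2 x}}{2} - \frac{9 e^{t} e^{x}}{2} + 4.
Matching coefficients of the independent functions:
  [constant term]:  4 B = 4
  [t]:  3 A = 3
  [t^{2}]:  6 A = 6
  [t^{4}]:  \frac{9 A^{2}}{2} = \frac{9}{2}
  [e^{t} e^{x}]:  \frac{9 C}{2} = - \frac{9}{2}
  [e^{2 t} e^{2 x}]:  \frac{C^{2}}{2} = \frac{1}{2}
  [t^{2} e^{t} e^{x}]:  3 A C = -3
Solving: A = 1, B = 1, C = -1.
Check against the point condition:
  u(0, 0) = -1  ⟹  C = -1  ✓
Hence u(x, t) = t^{3} + x^{2} - e^{t + x}.

Answer: u(x, t) = t^{3} + x^{2} - e^{t + x}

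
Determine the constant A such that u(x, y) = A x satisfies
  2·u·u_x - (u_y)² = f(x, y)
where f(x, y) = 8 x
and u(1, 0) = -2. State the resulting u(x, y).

Substitute the ansatz u = A x into the left-hand side.
Derivatives of the ansatz:
  u_x = A
  u_y = 0
Term by term:
  2·u·u_x = 2 A^{2} x
  -(u_y)² = 0
So the left-hand side equals
  2 A^{2} x
This must equal f(x, y) = 8 x identically.
Matching coefficients of the independent functions:
  [x]:  2 A^{2} = 8
These equations allow (A) = (-2) or (2).
Impose the point condition(s):
  u(1, 0) = -2  ⟹  A = -2
Only A = -2 satisfies everything.
Hence u(x, y) = - 2 x.

Answer: u(x, y) = - 2 x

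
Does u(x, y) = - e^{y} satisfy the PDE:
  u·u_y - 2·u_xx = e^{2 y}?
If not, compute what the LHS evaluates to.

Evaluate each term of the left-hand side for u = - e^{y}.
Derivatives:
  u_y = - e^{y}
  u_xx = 0
Terms:
  u·u_y = e^{2 y}
  -2·u_xx = 0
Sum: LHS = e^{2 y}
This is exactly the given right-hand side, so u is a solution.

Answer: Yes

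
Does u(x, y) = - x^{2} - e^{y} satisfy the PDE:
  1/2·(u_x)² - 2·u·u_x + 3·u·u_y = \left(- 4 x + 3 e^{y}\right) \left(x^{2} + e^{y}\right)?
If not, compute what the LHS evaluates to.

Evaluate each term of the left-hand side for u = - x^{2} - e^{y}.
Derivatives:
  u_x = - 2 x
  u_y = - e^{y}
Terms:
  1/2·(u_x)² = 2 x^{2}
  -2·u·u_x = - 4 x \left(x^{2} + e^{y}\right)
  3·u·u_y = 3 \left(x^{2} + e^{y}\right) e^{y}
Sum: LHS = 2 x^{2} - 4 x \left(x^{2} + e^{y}\right) + 3 \left(x^{2} + e^{y}\right) e^{y}
Given right-hand side: \left(- 4 x + 3 e^{y}\right) \left(x^{2} + e^{y}\right). Difference LHS − RHS = 2 x^{2} ≠ 0, so u is not a solution.

Answer: No, the LHS evaluates to 2 x^{2} - 4 x \left(x^{2} + e^{y}\right) + 3 \left(x^{2} + e^{y}\right) e^{y}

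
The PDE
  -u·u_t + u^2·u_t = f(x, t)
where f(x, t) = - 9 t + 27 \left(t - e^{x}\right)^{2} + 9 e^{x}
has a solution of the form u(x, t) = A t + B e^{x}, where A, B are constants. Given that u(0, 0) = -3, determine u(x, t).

Answer: u(x, t) = 3 t - 3 e^{x}

Derivation:
Substitute the ansatz u = A t + B e^{x} into the left-hand side.
Derivatives of the ansatz:
  u_t = A
Term by term:
  -u·u_t = - A^{2} t - A B e^{x}
  u^2·u_t = A^{3} t^{2} + 2 A^{2} B t e^{x} + A B^{2} e^{2 x}
So the left-hand side equals
  A^{3} t^{2} + 2 A^{2} B t e^{x} - A^{2} t + A B^{2} e^{2 x} - A B e^{x}
This must equal f(x, t) identically; expanded, f = 27 t^{2} - 54 t e^{x} - 9 t + 27 e^{2 x} + 9 e^{x}.
Matching coefficients of the independent functions:
  [t]:  - A^{2} = -9
  [t^{2}]:  A^{3} = 27
  [t e^{x}]:  2 A^{2} B = -54
  [e^{x}]:  - A B = 9
  [e^{2 x}]:  A B^{2} = 27
Solving: A = 3, B = -3.
Check against the point condition:
  u(0, 0) = -3  ⟹  B = -3  ✓
Hence u(x, t) = 3 t - 3 e^{x}.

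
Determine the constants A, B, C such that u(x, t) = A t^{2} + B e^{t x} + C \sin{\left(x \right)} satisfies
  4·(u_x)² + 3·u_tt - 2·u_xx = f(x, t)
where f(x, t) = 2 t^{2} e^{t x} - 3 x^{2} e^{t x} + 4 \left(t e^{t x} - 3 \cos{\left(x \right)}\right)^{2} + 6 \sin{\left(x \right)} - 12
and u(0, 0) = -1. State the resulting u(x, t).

Substitute the ansatz u = A t^{2} + B e^{t x} + C \sin{\left(x \right)} into the left-hand side.
Derivatives of the ansatz:
  u_x = B t e^{t x} + C \cos{\left(x \right)}
  u_tt = 2 A + B x^{2} e^{t x}
  u_xx = B t^{2} e^{t x} - C \sin{\left(x \right)}
Term by term:
  4·(u_x)² = 4 B^{2} t^{2} e^{2 t x} + 8 B C t e^{t x} \cos{\left(x \right)} + 4 C^{2} \cos^{2}{\left(x \right)}
  3·u_tt = 6 A + 3 B x^{2} e^{t x}
  -2·u_xx = - 2 B t^{2} e^{t x} + 2 C \sin{\left(x \right)}
So the left-hand side equals
  6 A + 4 B^{2} t^{2} e^{2 t x} + 8 B C t e^{t x} \cos{\left(x \right)} - 2 B t^{2} e^{t x} + 3 B x^{2} e^{t x} + 4 C^{2} \cos^{2}{\left(x \right)} + 2 C \sin{\left(x \right)}
This must equal f(x, t) identically; expanded, f = 4 t^{2} e^{2 t x} + 2 t^{2} e^{t x} - 24 t e^{t x} \cos{\left(x \right)} - 3 x^{2} e^{t x} + 6 \sin{\left(x \right)} + 36 \cos^{2}{\left(x \right)} - 12.
Matching coefficients of the independent functions:
  [constant term]:  6 A = -12
  [t^{2} e^{t x}]:  - 2 B = 2
  [t^{2} e^{2 t x}]:  4 B^{2} = 4
  [x^{2} e^{t x}]:  3 B = -3
  [t e^{t x} \cos{\left(x \right)}]:  8 B C = -24
  [\sin{\left(x \right)}]:  2 C = 6
  [\cos^{2}{\left(x \right)}]:  4 C^{2} = 36
Solving: A = -2, B = -1, C = 3.
Check against the point condition:
  u(0, 0) = -1  ⟹  B = -1  ✓
Hence u(x, t) = - 2 t^{2} - e^{t x} + 3 \sin{\left(x \right)}.

Answer: u(x, t) = - 2 t^{2} - e^{t x} + 3 \sin{\left(x \right)}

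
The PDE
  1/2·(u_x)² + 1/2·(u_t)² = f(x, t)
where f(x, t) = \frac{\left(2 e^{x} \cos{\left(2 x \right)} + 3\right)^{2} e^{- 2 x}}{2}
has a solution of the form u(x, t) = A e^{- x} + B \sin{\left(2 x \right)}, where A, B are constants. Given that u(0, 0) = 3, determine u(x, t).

Substitute the ansatz u = A e^{- x} + B \sin{\left(2 x \right)} into the left-hand side.
Derivatives of the ansatz:
  u_x = - A e^{- x} + 2 B \cos{\left(2 x \right)}
  u_t = 0
Term by term:
  1/2·(u_x)² = \frac{A^{2} e^{- 2 x}}{2} - 2 A B e^{- x} \cos{\left(2 x \right)} + 2 B^{2} \cos^{2}{\left(2 x \right)}
  1/2·(u_t)² = 0
So the left-hand side equals
  \frac{A^{2} e^{- 2 x}}{2} - 2 A B e^{- x} \cos{\left(2 x \right)} + 2 B^{2} \cos^{2}{\left(2 x \right)}
This must equal f(x, t) identically; expanded, f = 2 \cos^{2}{\left(2 x \right)} + 6 e^{- x} \cos{\left(2 x \right)} + \frac{9 e^{- 2 x}}{2}.
Matching coefficients of the independent functions:
  [e^{- x} \cos{\left(2 x \right)}]:  - 2 A B = 6
  [e^{- 2 x}]:  \frac{A^{2}}{2} = \frac{9}{2}
  [\cos^{2}{\left(2 x \right)}]:  2 B^{2} = 2
These equations allow (A, B) = (-3, 1) or (3, -1).
Impose the point condition(s):
  u(0, 0) = 3  ⟹  A = 3
Only A = 3, B = -1 satisfies everything.
Hence u(x, t) = - \sin{\left(2 x \right)} + 3 e^{- x}.

Answer: u(x, t) = - \sin{\left(2 x \right)} + 3 e^{- x}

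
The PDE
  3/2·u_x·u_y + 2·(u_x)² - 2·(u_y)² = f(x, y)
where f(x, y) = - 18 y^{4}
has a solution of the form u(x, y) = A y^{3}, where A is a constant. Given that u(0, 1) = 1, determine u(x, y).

Answer: u(x, y) = y^{3}

Derivation:
Substitute the ansatz u = A y^{3} into the left-hand side.
Derivatives of the ansatz:
  u_x = 0
  u_y = 3 A y^{2}
Term by term:
  3/2·u_x·u_y = 0
  2·(u_x)² = 0
  -2·(u_y)² = - 18 A^{2} y^{4}
So the left-hand side equals
  - 18 A^{2} y^{4}
This must equal f(x, y) = - 18 y^{4} identically.
Matching coefficients of the independent functions:
  [y^{4}]:  - 18 A^{2} = -18
These equations allow (A) = (-1) or (1).
Impose the point condition(s):
  u(0, 1) = 1  ⟹  A = 1
Only A = 1 satisfies everything.
Hence u(x, y) = y^{3}.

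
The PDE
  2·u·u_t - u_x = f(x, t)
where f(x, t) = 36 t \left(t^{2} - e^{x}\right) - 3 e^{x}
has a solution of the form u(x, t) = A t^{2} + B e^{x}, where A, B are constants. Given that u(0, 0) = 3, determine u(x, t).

Substitute the ansatz u = A t^{2} + B e^{x} into the left-hand side.
Derivatives of the ansatz:
  u_t = 2 A t
  u_x = B e^{x}
Term by term:
  2·u·u_t = 4 A^{2} t^{3} + 4 A B t e^{x}
  -u_x = - B e^{x}
So the left-hand side equals
  4 A^{2} t^{3} + 4 A B t e^{x} - B e^{x}
This must equal f(x, t) identically; expanded, f = 36 t^{3} - 36 t e^{x} - 3 e^{x}.
Matching coefficients of the independent functions:
  [t^{3}]:  4 A^{2} = 36
  [t e^{x}]:  4 A B = -36
  [e^{x}]:  - B = -3
Solving: A = -3, B = 3.
Check against the point condition:
  u(0, 0) = 3  ⟹  B = 3  ✓
Hence u(x, t) = - 3 t^{2} + 3 e^{x}.

Answer: u(x, t) = - 3 t^{2} + 3 e^{x}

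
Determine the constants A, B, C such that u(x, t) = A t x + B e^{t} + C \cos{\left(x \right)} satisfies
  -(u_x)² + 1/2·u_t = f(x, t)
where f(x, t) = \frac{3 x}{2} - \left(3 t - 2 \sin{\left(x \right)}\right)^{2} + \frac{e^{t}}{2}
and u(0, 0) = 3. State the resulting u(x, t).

Substitute the ansatz u = A t x + B e^{t} + C \cos{\left(x \right)} into the left-hand side.
Derivatives of the ansatz:
  u_x = A t - C \sin{\left(x \right)}
  u_t = A x + B e^{t}
Term by term:
  -(u_x)² = - A^{2} t^{2} + 2 A C t \sin{\left(x \right)} - C^{2} \sin^{2}{\left(x \right)}
  1/2·u_t = \frac{A x}{2} + \frac{B e^{t}}{2}
So the left-hand side equals
  - A^{2} t^{2} + 2 A C t \sin{\left(x \right)} + \frac{A x}{2} + \frac{B e^{t}}{2} - C^{2} \sin^{2}{\left(x \right)}
This must equal f(x, t) identically; expanded, f = - 9 t^{2} + 12 t \sin{\left(x \right)} + \frac{3 x}{2} + \frac{e^{t}}{2} - 4 \sin^{2}{\left(x \right)}.
Matching coefficients of the independent functions:
  [t^{2}]:  - A^{2} = -9
  [x]:  \frac{A}{2} = \frac{3}{2}
  [t \sin{\left(x \right)}]:  2 A C = 12
  [e^{t}]:  \frac{B}{2} = \frac{1}{2}
  [\sin^{2}{\left(x \right)}]:  - C^{2} = -4
Solving: A = 3, B = 1, C = 2.
Check against the point condition:
  u(0, 0) = 3  ⟹  B + C = 3  ✓
Hence u(x, t) = 3 t x + e^{t} + 2 \cos{\left(x \right)}.

Answer: u(x, t) = 3 t x + e^{t} + 2 \cos{\left(x \right)}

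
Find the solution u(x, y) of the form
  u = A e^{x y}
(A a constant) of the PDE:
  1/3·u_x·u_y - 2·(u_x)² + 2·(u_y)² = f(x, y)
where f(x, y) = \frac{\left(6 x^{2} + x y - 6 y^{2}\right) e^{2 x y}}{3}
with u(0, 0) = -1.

Answer: u(x, y) = - e^{x y}

Derivation:
Substitute the ansatz u = A e^{x y} into the left-hand side.
Derivatives of the ansatz:
  u_x = A y e^{x y}
  u_y = A x e^{x y}
Term by term:
  1/3·u_x·u_y = \frac{A^{2} x y e^{2 x y}}{3}
  -2·(u_x)² = - 2 A^{2} y^{2} e^{2 x y}
  2·(u_y)² = 2 A^{2} x^{2} e^{2 x y}
So the left-hand side equals
  2 A^{2} x^{2} e^{2 x y} + \frac{A^{2} x y e^{2 x y}}{3} - 2 A^{2} y^{2} e^{2 x y}
This must equal f(x, y) identically; expanded, f = 2 x^{2} e^{2 x y} + \frac{x y e^{2 x y}}{3} - 2 y^{2} e^{2 x y}.
Matching coefficients of the independent functions:
  [x^{2} e^{2 x y}]:  2 A^{2} = 2
  [y^{2} e^{2 x y}]:  - 2 A^{2} = -2
  [x y e^{2 x y}]:  \frac{A^{2}}{3} = \frac{1}{3}
These equations allow (A) = (-1) or (1).
Impose the point condition(s):
  u(0, 0) = -1  ⟹  A = -1
Only A = -1 satisfies everything.
Hence u(x, y) = - e^{x y}.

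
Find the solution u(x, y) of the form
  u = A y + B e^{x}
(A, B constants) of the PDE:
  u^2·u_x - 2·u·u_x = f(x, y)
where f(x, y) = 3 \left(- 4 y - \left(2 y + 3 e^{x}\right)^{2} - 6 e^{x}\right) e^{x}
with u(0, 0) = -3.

Substitute the ansatz u = A y + B e^{x} into the left-hand side.
Derivatives of the ansatz:
  u_x = B e^{x}
Term by term:
  u^2·u_x = A^{2} B y^{2} e^{x} + 2 A B^{2} y e^{2 x} + B^{3} e^{3 x}
  -2·u·u_x = - 2 A B y e^{x} - 2 B^{2} e^{2 x}
So the left-hand side equals
  A^{2} B y^{2} e^{x} + 2 A B^{2} y e^{2 x} - 2 A B y e^{x} + B^{3} e^{3 x} - 2 B^{2} e^{2 x}
This must equal f(x, y) identically; expanded, f = - 12 y^{2} e^{x} - 36 y e^{2 x} - 12 y e^{x} - 27 e^{3 x} - 18 e^{2 x}.
Matching coefficients of the independent functions:
  [y e^{x}]:  - 2 A B = -12
  [y e^{2 x}]:  2 A B^{2} = -36
  [y^{2} e^{x}]:  A^{2} B = -12
  [e^{2 x}]:  - 2 B^{2} = -18
  [e^{3 x}]:  B^{3} = -27
Solving: A = -2, B = -3.
Check against the point condition:
  u(0, 0) = -3  ⟹  B = -3  ✓
Hence u(x, y) = - 2 y - 3 e^{x}.

Answer: u(x, y) = - 2 y - 3 e^{x}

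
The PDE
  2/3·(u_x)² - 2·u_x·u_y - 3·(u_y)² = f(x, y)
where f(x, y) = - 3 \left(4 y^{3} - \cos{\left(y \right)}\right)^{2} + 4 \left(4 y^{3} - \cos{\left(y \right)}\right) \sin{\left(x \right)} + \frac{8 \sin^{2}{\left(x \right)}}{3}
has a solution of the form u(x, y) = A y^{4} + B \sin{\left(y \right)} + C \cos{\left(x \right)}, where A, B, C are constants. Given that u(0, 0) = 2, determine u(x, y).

Substitute the ansatz u = A y^{4} + B \sin{\left(y \right)} + C \cos{\left(x \right)} into the left-hand side.
Derivatives of the ansatz:
  u_x = - C \sin{\left(x \right)}
  u_y = 4 A y^{3} + B \cos{\left(y \right)}
Term by term:
  2/3·(u_x)² = \frac{2 C^{2} \sin^{2}{\left(x \right)}}{3}
  -2·u_x·u_y = 8 A C y^{3} \sin{\left(x \right)} + 2 B C \sin{\left(x \right)} \cos{\left(y \right)}
  -3·(u_y)² = - 48 A^{2} y^{6} - 24 A B y^{3} \cos{\left(y \right)} - 3 B^{2} \cos^{2}{\left(y \right)}
So the left-hand side equals
  - 48 A^{2} y^{6} - 24 A B y^{3} \cos{\left(y \right)} + 8 A C y^{3} \sin{\left(x \right)} - 3 B^{2} \cos^{2}{\left(y \right)} + 2 B C \sin{\left(x \right)} \cos{\left(y \right)} + \frac{2 C^{2} \sin^{2}{\left(x \right)}}{3}
This must equal f(x, y) identically; expanded, f = - 48 y^{6} + 16 y^{3} \sin{\left(x \right)} + 24 y^{3} \cos{\left(y \right)} + \frac{8 \sin^{2}{\left(x \right)}}{3} - 4 \sin{\left(x \right)} \cos{\left(y \right)} - 3 \cos^{2}{\left(y \right)}.
Matching coefficients of the independent functions:
  [y^{6}]:  - 48 A^{2} = -48
  [y^{3} \sin{\left(x \right)}]:  8 A C = 16
  [y^{3} \cos{\left(y \right)}]:  - 24 A B = 24
  [\sin{\left(x \right)} \cos{\left(y \right)}]:  2 B C = -4
  [\sin^{2}{\left(x \right)}]:  \frac{2 C^{2}}{3} = \frac{8}{3}
  [\cos^{2}{\left(y \right)}]:  - 3 B^{2} = -3
These equations allow (A, B, C) = (-1, 1, -2) or (1, -1, 2).
Impose the point condition(s):
  u(0, 0) = 2  ⟹  C = 2
Only A = 1, B = -1, C = 2 satisfies everything.
Hence u(x, y) = y^{4} - \sin{\left(y \right)} + 2 \cos{\left(x \right)}.

Answer: u(x, y) = y^{4} - \sin{\left(y \right)} + 2 \cos{\left(x \right)}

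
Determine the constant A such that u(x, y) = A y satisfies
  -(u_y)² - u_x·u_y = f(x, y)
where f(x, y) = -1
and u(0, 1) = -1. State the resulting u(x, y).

Substitute the ansatz u = A y into the left-hand side.
Derivatives of the ansatz:
  u_y = A
  u_x = 0
Term by term:
  -(u_y)² = - A^{2}
  -u_x·u_y = 0
So the left-hand side equals
  - A^{2}
This must equal f(x, y) = -1 identically.
Matching coefficients of the independent functions:
  [constant term]:  - A^{2} = -1
These equations allow (A) = (-1) or (1).
Impose the point condition(s):
  u(0, 1) = -1  ⟹  A = -1
Only A = -1 satisfies everything.
Hence u(x, y) = - y.

Answer: u(x, y) = - y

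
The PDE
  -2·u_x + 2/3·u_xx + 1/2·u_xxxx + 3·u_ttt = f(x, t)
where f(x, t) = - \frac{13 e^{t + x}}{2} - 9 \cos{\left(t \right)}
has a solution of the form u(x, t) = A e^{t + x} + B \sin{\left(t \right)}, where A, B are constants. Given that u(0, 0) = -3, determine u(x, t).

Substitute the ansatz u = A e^{t + x} + B \sin{\left(t \right)} into the left-hand side.
Derivatives of the ansatz:
  u_x = A e^{t} e^{x}
  u_xx = A e^{t} e^{x}
  u_xxxx = A e^{t} e^{x}
  u_ttt = A e^{t} e^{x} - B \cos{\left(t \right)}
Term by term:
  -2·u_x = - 2 A e^{t} e^{x}
  2/3·u_xx = \frac{2 A e^{t} e^{x}}{3}
  1/2·u_xxxx = \frac{A e^{t} e^{x}}{2}
  3·u_ttt = 3 A e^{t} e^{x} - 3 B \cos{\left(t \right)}
So the left-hand side equals
  \frac{13 A e^{t} e^{x}}{6} - 3 B \cos{\left(t \right)}
This must equal f(x, t) identically; expanded, f = - \frac{13 e^{t} e^{x}}{2} - 9 \cos{\left(t \right)}.
Matching coefficients of the independent functions:
  [e^{t} e^{x}]:  \frac{13 A}{6} = - \frac{13}{2}
  [\cos{\left(t \right)}]:  - 3 B = -9
Solving: A = -3, B = 3.
Check against the point condition:
  u(0, 0) = -3  ⟹  A = -3  ✓
Hence u(x, t) = - 3 e^{t + x} + 3 \sin{\left(t \right)}.

Answer: u(x, t) = - 3 e^{t + x} + 3 \sin{\left(t \right)}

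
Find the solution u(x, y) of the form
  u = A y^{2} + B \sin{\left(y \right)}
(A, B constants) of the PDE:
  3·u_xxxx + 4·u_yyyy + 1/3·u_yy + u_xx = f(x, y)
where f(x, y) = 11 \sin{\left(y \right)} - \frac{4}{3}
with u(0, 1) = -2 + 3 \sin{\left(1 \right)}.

Substitute the ansatz u = A y^{2} + B \sin{\left(y \right)} into the left-hand side.
Derivatives of the ansatz:
  u_xxxx = 0
  u_yyyy = B \sin{\left(y \right)}
  u_yy = 2 A - B \sin{\left(y \right)}
  u_xx = 0
Term by term:
  3·u_xxxx = 0
  4·u_yyyy = 4 B \sin{\left(y \right)}
  1/3·u_yy = \frac{2 A}{3} - \frac{B \sin{\left(y \right)}}{3}
  u_xx = 0
So the left-hand side equals
  \frac{2 A}{3} + \frac{11 B \sin{\left(y \right)}}{3}
This must equal f(x, y) = 11 \sin{\left(y \right)} - \frac{4}{3} identically.
Matching coefficients of the independent functions:
  [constant term]:  \frac{2 A}{3} = - \frac{4}{3}
  [\sin{\left(y \right)}]:  \frac{11 B}{3} = 11
Solving: A = -2, B = 3.
Check against the point condition:
  u(0, 1) = -2 + 3 \sin{\left(1 \right)}  ⟹  A + B \sin{\left(1 \right)} = -2 + 3 \sin{\left(1 \right)}  ✓
Hence u(x, y) = - 2 y^{2} + 3 \sin{\left(y \right)}.

Answer: u(x, y) = - 2 y^{2} + 3 \sin{\left(y \right)}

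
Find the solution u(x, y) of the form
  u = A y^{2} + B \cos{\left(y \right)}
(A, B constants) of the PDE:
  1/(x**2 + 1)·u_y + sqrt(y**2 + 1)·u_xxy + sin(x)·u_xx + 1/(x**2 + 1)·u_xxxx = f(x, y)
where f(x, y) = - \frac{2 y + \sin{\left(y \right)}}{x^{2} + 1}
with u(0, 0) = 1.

Substitute the ansatz u = A y^{2} + B \cos{\left(y \right)} into the left-hand side.
Derivatives of the ansatz:
  u_y = 2 A y - B \sin{\left(y \right)}
  u_xxy = 0
  u_xx = 0
  u_xxxx = 0
Term by term:
  1/(x**2 + 1)·u_y = \frac{2 A y}{x^{2} + 1} - \frac{B \sin{\left(y \right)}}{x^{2} + 1}
  sqrt(y**2 + 1)·u_xxy = 0
  sin(x)·u_xx = 0
  1/(x**2 + 1)·u_xxxx = 0
So the left-hand side equals
  \frac{2 A y}{x^{2} + 1} - \frac{B \sin{\left(y \right)}}{x^{2} + 1}
This must equal f(x, y) identically; expanded, f = - \frac{2 y}{x^{2} + 1} - \frac{\sin{\left(y \right)}}{x^{2} + 1}.
Matching coefficients of the independent functions:
  [\frac{y}{x^{2} + 1}]:  2 A = -2
  [\frac{\sin{\left(y \right)}}{x^{2} + 1}]:  - B = -1
Solving: A = -1, B = 1.
Check against the point condition:
  u(0, 0) = 1  ⟹  B = 1  ✓
Hence u(x, y) = - y^{2} + \cos{\left(y \right)}.

Answer: u(x, y) = - y^{2} + \cos{\left(y \right)}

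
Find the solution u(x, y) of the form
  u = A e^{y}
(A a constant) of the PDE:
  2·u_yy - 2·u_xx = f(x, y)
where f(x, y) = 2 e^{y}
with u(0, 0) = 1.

Substitute the ansatz u = A e^{y} into the left-hand side.
Derivatives of the ansatz:
  u_yy = A e^{y}
  u_xx = 0
Term by term:
  2·u_yy = 2 A e^{y}
  -2·u_xx = 0
So the left-hand side equals
  2 A e^{y}
This must equal f(x, y) = 2 e^{y} identically.
Matching coefficients of the independent functions:
  [e^{y}]:  2 A = 2
Solving: A = 1.
Check against the point condition:
  u(0, 0) = 1  ⟹  A = 1  ✓
Hence u(x, y) = e^{y}.

Answer: u(x, y) = e^{y}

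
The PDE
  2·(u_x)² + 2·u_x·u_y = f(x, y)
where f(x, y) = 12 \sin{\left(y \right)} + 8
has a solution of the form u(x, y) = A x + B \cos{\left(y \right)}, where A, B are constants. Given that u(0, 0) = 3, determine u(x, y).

Substitute the ansatz u = A x + B \cos{\left(y \right)} into the left-hand side.
Derivatives of the ansatz:
  u_x = A
  u_y = - B \sin{\left(y \right)}
Term by term:
  2·(u_x)² = 2 A^{2}
  2·u_x·u_y = - 2 A B \sin{\left(y \right)}
So the left-hand side equals
  2 A^{2} - 2 A B \sin{\left(y \right)}
This must equal f(x, y) = 12 \sin{\left(y \right)} + 8 identically.
Matching coefficients of the independent functions:
  [constant term]:  2 A^{2} = 8
  [\sin{\left(y \right)}]:  - 2 A B = 12
These equations allow (A, B) = (-2, 3) or (2, -3).
Impose the point condition(s):
  u(0, 0) = 3  ⟹  B = 3
Only A = -2, B = 3 satisfies everything.
Hence u(x, y) = - 2 x + 3 \cos{\left(y \right)}.

Answer: u(x, y) = - 2 x + 3 \cos{\left(y \right)}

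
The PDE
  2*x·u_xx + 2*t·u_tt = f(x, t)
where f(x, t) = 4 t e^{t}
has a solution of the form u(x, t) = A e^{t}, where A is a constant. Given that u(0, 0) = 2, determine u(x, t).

Substitute the ansatz u = A e^{t} into the left-hand side.
Derivatives of the ansatz:
  u_xx = 0
  u_tt = A e^{t}
Term by term:
  2*x·u_xx = 0
  2*t·u_tt = 2 A t e^{t}
So the left-hand side equals
  2 A t e^{t}
This must equal f(x, t) = 4 t e^{t} identically.
Matching coefficients of the independent functions:
  [t e^{t}]:  2 A = 4
Solving: A = 2.
Check against the point condition:
  u(0, 0) = 2  ⟹  A = 2  ✓
Hence u(x, t) = 2 e^{t}.

Answer: u(x, t) = 2 e^{t}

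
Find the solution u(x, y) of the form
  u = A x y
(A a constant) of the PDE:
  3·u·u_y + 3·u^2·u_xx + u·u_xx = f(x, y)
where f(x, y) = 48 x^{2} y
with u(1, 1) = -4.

Answer: u(x, y) = - 4 x y

Derivation:
Substitute the ansatz u = A x y into the left-hand side.
Derivatives of the ansatz:
  u_y = A x
  u_xx = 0
Term by term:
  3·u·u_y = 3 A^{2} x^{2} y
  3·u^2·u_xx = 0
  u·u_xx = 0
So the left-hand side equals
  3 A^{2} x^{2} y
This must equal f(x, y) = 48 x^{2} y identically.
Matching coefficients of the independent functions:
  [x^{2} y]:  3 A^{2} = 48
These equations allow (A) = (-4) or (4).
Impose the point condition(s):
  u(1, 1) = -4  ⟹  A = -4
Only A = -4 satisfies everything.
Hence u(x, y) = - 4 x y.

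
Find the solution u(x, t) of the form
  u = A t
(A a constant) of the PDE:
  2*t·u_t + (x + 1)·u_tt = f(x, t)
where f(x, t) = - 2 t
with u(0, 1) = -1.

Substitute the ansatz u = A t into the left-hand side.
Derivatives of the ansatz:
  u_t = A
  u_tt = 0
Term by term:
  2*t·u_t = 2 A t
  (x + 1)·u_tt = 0
So the left-hand side equals
  2 A t
This must equal f(x, t) = - 2 t identically.
Matching coefficients of the independent functions:
  [t]:  2 A = -2
Solving: A = -1.
Check against the point condition:
  u(0, 1) = -1  ⟹  A = -1  ✓
Hence u(x, t) = - t.

Answer: u(x, t) = - t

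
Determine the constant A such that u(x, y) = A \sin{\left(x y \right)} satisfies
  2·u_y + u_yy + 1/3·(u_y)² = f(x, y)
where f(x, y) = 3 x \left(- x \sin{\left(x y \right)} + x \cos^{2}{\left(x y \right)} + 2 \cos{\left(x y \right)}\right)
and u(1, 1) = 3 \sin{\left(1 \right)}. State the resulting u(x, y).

Substitute the ansatz u = A \sin{\left(x y \right)} into the left-hand side.
Derivatives of the ansatz:
  u_y = A x \cos{\left(x y \right)}
  u_yy = - A x^{2} \sin{\left(x y \right)}
Term by term:
  2·u_y = 2 A x \cos{\left(x y \right)}
  u_yy = - A x^{2} \sin{\left(x y \right)}
  1/3·(u_y)² = \frac{A^{2} x^{2} \cos^{2}{\left(x y \right)}}{3}
So the left-hand side equals
  \frac{A^{2} x^{2} \cos^{2}{\left(x y \right)}}{3} - A x^{2} \sin{\left(x y \right)} + 2 A x \cos{\left(x y \right)}
This must equal f(x, y) identically; expanded, f = - 3 x^{2} \sin{\left(x y \right)} + 3 x^{2} \cos^{2}{\left(x y \right)} + 6 x \cos{\left(x y \right)}.
Matching coefficients of the independent functions:
  [x \cos{\left(x y \right)}]:  2 A = 6
  [x^{2} \sin{\left(x y \right)}]:  - A = -3
  [x^{2} \cos^{2}{\left(x y \right)}]:  \frac{A^{2}}{3} = 3
Solving: A = 3.
Check against the point condition:
  u(1, 1) = 3 \sin{\left(1 \right)}  ⟹  A \sin{\left(1 \right)} = 3 \sin{\left(1 \right)}  ✓
Hence u(x, y) = 3 \sin{\left(x y \right)}.

Answer: u(x, y) = 3 \sin{\left(x y \right)}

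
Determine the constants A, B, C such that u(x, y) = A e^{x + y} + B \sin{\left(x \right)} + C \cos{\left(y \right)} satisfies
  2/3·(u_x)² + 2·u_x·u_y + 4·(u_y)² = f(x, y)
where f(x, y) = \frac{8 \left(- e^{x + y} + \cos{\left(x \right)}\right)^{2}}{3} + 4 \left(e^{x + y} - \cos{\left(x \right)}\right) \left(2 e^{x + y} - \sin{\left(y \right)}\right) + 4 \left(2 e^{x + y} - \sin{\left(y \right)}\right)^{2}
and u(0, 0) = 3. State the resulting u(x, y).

Substitute the ansatz u = A e^{x + y} + B \sin{\left(x \right)} + C \cos{\left(y \right)} into the left-hand side.
Derivatives of the ansatz:
  u_x = A e^{x} e^{y} + B \cos{\left(x \right)}
  u_y = A e^{x} e^{y} - C \sin{\left(y \right)}
Term by term:
  2/3·(u_x)² = \frac{2 A^{2} e^{2 x} e^{2 y}}{3} + \frac{4 A B e^{x} e^{y} \cos{\left(x \right)}}{3} + \frac{2 B^{2} \cos^{2}{\left(x \right)}}{3}
  2·u_x·u_y = 2 A^{2} e^{2 x} e^{2 y} + 2 A B e^{x} e^{y} \cos{\left(x \right)} - 2 A C e^{x} e^{y} \sin{\left(y \right)} - 2 B C \sin{\left(y \right)} \cos{\left(x \right)}
  4·(u_y)² = 4 A^{2} e^{2 x} e^{2 y} - 8 A C e^{x} e^{y} \sin{\left(y \right)} + 4 C^{2} \sin^{2}{\left(y \right)}
So the left-hand side equals
  \frac{20 A^{2} e^{2 x} e^{2 y}}{3} + \frac{10 A B e^{x} e^{y} \cos{\left(x \right)}}{3} - 10 A C e^{x} e^{y} \sin{\left(y \right)} + \frac{2 B^{2} \cos^{2}{\left(x \right)}}{3} - 2 B C \sin{\left(y \right)} \cos{\left(x \right)} + 4 C^{2} \sin^{2}{\left(y \right)}
This must equal f(x, y) identically; expanded, f = \frac{80 e^{2 x} e^{2 y}}{3} - 20 e^{x} e^{y} \sin{\left(y \right)} - \frac{40 e^{x} e^{y} \cos{\left(x \right)}}{3} + 4 \sin^{2}{\left(y \right)} + 4 \sin{\left(y \right)} \cos{\left(x \right)} + \frac{8 \cos^{2}{\left(x \right)}}{3}.
Matching coefficients of the independent functions:
  [e^{2 x} e^{2 y}]:  \frac{20 A^{2}}{3} = \frac{80}{3}
  [\sin{\left(y \right)} \cos{\left(x \right)}]:  - 2 B C = 4
  [e^{x} e^{y} \sin{\left(y \right)}]:  - 10 A C = -20
  [e^{x} e^{y} \cos{\left(x \right)}]:  \frac{10 A B}{3} = - \frac{40}{3}
  [\sin^{2}{\left(y \right)}]:  4 C^{2} = 4
  [\cos^{2}{\left(x \right)}]:  \frac{2 B^{2}}{3} = \frac{8}{3}
These equations allow (A, B, C) = (-2, 2, -1) or (2, -2, 1).
Impose the point condition(s):
  u(0, 0) = 3  ⟹  A + C = 3
Only A = 2, B = -2, C = 1 satisfies everything.
Hence u(x, y) = 2 e^{x + y} - 2 \sin{\left(x \right)} + \cos{\left(y \right)}.

Answer: u(x, y) = 2 e^{x + y} - 2 \sin{\left(x \right)} + \cos{\left(y \right)}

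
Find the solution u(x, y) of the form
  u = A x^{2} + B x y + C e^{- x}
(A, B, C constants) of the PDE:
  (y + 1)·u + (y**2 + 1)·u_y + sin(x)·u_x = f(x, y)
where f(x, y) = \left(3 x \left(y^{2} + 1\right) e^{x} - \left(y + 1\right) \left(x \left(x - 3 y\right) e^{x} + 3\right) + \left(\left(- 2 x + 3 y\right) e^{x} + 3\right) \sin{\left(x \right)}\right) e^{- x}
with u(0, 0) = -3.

Substitute the ansatz u = A x^{2} + B x y + C e^{- x} into the left-hand side.
Derivatives of the ansatz:
  u_y = B x
  u_x = 2 A x + B y - C e^{- x}
Term by term:
  (y + 1)·u = A x^{2} y + A x^{2} + B x y^{2} + B x y + C y e^{- x} + C e^{- x}
  (y**2 + 1)·u_y = B x y^{2} + B x
  sin(x)·u_x = 2 A x \sin{\left(x \right)} + B y \sin{\left(x \right)} - C e^{- x} \sin{\left(x \right)}
So the left-hand side equals
  A x^{2} y + A x^{2} + 2 A x \sin{\left(x \right)} + 2 B x y^{2} + B x y + B x + B y \sin{\left(x \right)} + C y e^{- x} - C e^{- x} \sin{\left(x \right)} + C e^{- x}
This must equal f(x, y) identically; expanded, f = - x^{2} y - x^{2} + 6 x y^{2} + 3 x y - 2 x \sin{\left(x \right)} + 3 x + 3 y \sin{\left(x \right)} - 3 y e^{- x} + 3 e^{- x} \sin{\left(x \right)} - 3 e^{- x}.
Matching coefficients of the independent functions:
  [x, x y, y \sin{\left(x \right)}]:  B = 3
  [x^{2}, x^{2} y]:  A = -1
  [x y^{2}]:  2 B = 6
  [x \sin{\left(x \right)}]:  2 A = -2
  [y e^{- x}, e^{- x}]:  C = -3
  [e^{- x} \sin{\left(x \right)}]:  - C = 3
Solving: A = -1, B = 3, C = -3.
Check against the point condition:
  u(0, 0) = -3  ⟹  C = -3  ✓
Hence u(x, y) = - x^{2} + 3 x y - 3 e^{- x}.

Answer: u(x, y) = - x^{2} + 3 x y - 3 e^{- x}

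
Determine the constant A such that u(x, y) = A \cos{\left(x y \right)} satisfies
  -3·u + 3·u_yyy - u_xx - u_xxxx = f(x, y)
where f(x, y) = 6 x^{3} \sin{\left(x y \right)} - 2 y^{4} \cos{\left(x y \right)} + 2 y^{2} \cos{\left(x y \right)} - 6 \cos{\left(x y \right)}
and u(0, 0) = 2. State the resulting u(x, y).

Substitute the ansatz u = A \cos{\left(x y \right)} into the left-hand side.
Derivatives of the ansatz:
  u_yyy = A x^{3} \sin{\left(x y \right)}
  u_xx = - A y^{2} \cos{\left(x y \right)}
  u_xxxx = A y^{4} \cos{\left(x y \right)}
Term by term:
  -3·u = - 3 A \cos{\left(x y \right)}
  3·u_yyy = 3 A x^{3} \sin{\left(x y \right)}
  -u_xx = A y^{2} \cos{\left(x y \right)}
  -u_xxxx = - A y^{4} \cos{\left(x y \right)}
So the left-hand side equals
  3 A x^{3} \sin{\left(x y \right)} - A y^{4} \cos{\left(x y \right)} + A y^{2} \cos{\left(x y \right)} - 3 A \cos{\left(x y \right)}
This must equal f(x, y) = 6 x^{3} \sin{\left(x y \right)} - 2 y^{4} \cos{\left(x y \right)} + 2 y^{2} \cos{\left(x y \right)} - 6 \cos{\left(x y \right)} identically.
Matching coefficients of the independent functions:
  [x^{3} \sin{\left(x y \right)}]:  3 A = 6
  [y^{2} \cos{\left(x y \right)}]:  A = 2
  [y^{4} \cos{\left(x y \right)}]:  - A = -2
  [\cos{\left(x y \right)}]:  - 3 A = -6
Solving: A = 2.
Check against the point condition:
  u(0, 0) = 2  ⟹  A = 2  ✓
Hence u(x, y) = 2 \cos{\left(x y \right)}.

Answer: u(x, y) = 2 \cos{\left(x y \right)}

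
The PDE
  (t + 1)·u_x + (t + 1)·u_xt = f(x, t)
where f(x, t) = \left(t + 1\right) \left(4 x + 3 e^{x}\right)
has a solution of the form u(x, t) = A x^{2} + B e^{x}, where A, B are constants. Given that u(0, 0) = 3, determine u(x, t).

Substitute the ansatz u = A x^{2} + B e^{x} into the left-hand side.
Derivatives of the ansatz:
  u_x = 2 A x + B e^{x}
  u_xt = 0
Term by term:
  (t + 1)·u_x = 2 A t x + 2 A x + B t e^{x} + B e^{x}
  (t + 1)·u_xt = 0
So the left-hand side equals
  2 A t x + 2 A x + B t e^{x} + B e^{x}
This must equal f(x, t) identically; expanded, f = 4 t x + 3 t e^{x} + 4 x + 3 e^{x}.
Matching coefficients of the independent functions:
  [x, t x]:  2 A = 4
  [t e^{x}, e^{x}]:  B = 3
Solving: A = 2, B = 3.
Check against the point condition:
  u(0, 0) = 3  ⟹  B = 3  ✓
Hence u(x, t) = 2 x^{2} + 3 e^{x}.

Answer: u(x, t) = 2 x^{2} + 3 e^{x}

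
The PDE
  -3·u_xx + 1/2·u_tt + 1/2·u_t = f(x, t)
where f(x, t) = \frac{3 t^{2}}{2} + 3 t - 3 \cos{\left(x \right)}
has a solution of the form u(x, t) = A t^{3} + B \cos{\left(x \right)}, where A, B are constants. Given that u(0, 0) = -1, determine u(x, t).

Substitute the ansatz u = A t^{3} + B \cos{\left(x \right)} into the left-hand side.
Derivatives of the ansatz:
  u_xx = - B \cos{\left(x \right)}
  u_tt = 6 A t
  u_t = 3 A t^{2}
Term by term:
  -3·u_xx = 3 B \cos{\left(x \right)}
  1/2·u_tt = 3 A t
  1/2·u_t = \frac{3 A t^{2}}{2}
So the left-hand side equals
  \frac{3 A t^{2}}{2} + 3 A t + 3 B \cos{\left(x \right)}
This must equal f(x, t) = \frac{3 t^{2}}{2} + 3 t - 3 \cos{\left(x \right)} identically.
Matching coefficients of the independent functions:
  [t]:  3 A = 3
  [t^{2}]:  \frac{3 A}{2} = \frac{3}{2}
  [\cos{\left(x \right)}]:  3 B = -3
Solving: A = 1, B = -1.
Check against the point condition:
  u(0, 0) = -1  ⟹  B = -1  ✓
Hence u(x, t) = t^{3} - \cos{\left(x \right)}.

Answer: u(x, t) = t^{3} - \cos{\left(x \right)}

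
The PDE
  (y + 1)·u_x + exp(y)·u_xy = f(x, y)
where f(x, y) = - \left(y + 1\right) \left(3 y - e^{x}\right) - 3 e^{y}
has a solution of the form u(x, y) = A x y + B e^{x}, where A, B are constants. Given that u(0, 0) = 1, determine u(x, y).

Substitute the ansatz u = A x y + B e^{x} into the left-hand side.
Derivatives of the ansatz:
  u_x = A y + B e^{x}
  u_xy = A
Term by term:
  (y + 1)·u_x = A y^{2} + A y + B y e^{x} + B e^{x}
  exp(y)·u_xy = A e^{y}
So the left-hand side equals
  A y^{2} + A y + A e^{y} + B y e^{x} + B e^{x}
This must equal f(x, y) identically; expanded, f = - 3 y^{2} + y e^{x} - 3 y + e^{x} - 3 e^{y}.
Matching coefficients of the independent functions:
  [y, y^{2}, e^{y}]:  A = -3
  [y e^{x}, e^{x}]:  B = 1
Solving: A = -3, B = 1.
Check against the point condition:
  u(0, 0) = 1  ⟹  B = 1  ✓
Hence u(x, y) = - 3 x y + e^{x}.

Answer: u(x, y) = - 3 x y + e^{x}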